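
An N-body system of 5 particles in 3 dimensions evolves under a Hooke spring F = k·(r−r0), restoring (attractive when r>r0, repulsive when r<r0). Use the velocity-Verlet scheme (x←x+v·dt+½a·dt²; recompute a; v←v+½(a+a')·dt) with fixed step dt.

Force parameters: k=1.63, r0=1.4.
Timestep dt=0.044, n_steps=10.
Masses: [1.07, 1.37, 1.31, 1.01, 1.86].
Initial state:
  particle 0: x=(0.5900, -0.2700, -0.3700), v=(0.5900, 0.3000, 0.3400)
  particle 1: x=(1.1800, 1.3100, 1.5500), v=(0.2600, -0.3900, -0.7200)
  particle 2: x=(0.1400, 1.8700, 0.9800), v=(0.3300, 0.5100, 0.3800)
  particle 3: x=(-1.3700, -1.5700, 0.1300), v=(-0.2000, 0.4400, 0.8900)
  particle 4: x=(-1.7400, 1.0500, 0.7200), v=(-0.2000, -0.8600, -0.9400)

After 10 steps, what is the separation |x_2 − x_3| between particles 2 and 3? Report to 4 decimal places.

2.5725

step 0: x0=(0.5900, -0.2700, -0.3700) x1=(1.1800, 1.3100, 1.5500) x2=(0.1400, 1.8700, 0.9800) x3=(-1.3700, -1.5700, 0.1300) x4=(-1.7400, 1.0500, 0.7200)
step 1: x0=(0.6131, -0.2541, -0.3517) x1=(1.1875, 1.2896, 1.5158) x2=(0.1528, 1.8884, 0.9952) x3=(-1.3737, -1.5414, 0.1716) x4=(-1.7458, 1.0109, 0.6784)
step 2: x0=(0.6302, -0.2330, -0.3270) x1=(1.1870, 1.2630, 1.4767) x2=(0.1620, 1.8985, 1.0073) x3=(-1.3670, -1.4948, 0.2176) x4=(-1.7454, 0.9693, 0.6364)
step 3: x0=(0.6414, -0.2071, -0.2962) x1=(1.1787, 1.2303, 1.4330) x2=(0.1676, 1.9005, 1.0163) x3=(-1.3500, -1.4309, 0.2676) x4=(-1.7389, 0.9258, 0.5943)
step 4: x0=(0.6467, -0.1765, -0.2596) x1=(1.1628, 1.1919, 1.3851) x2=(0.1696, 1.8945, 1.0223) x3=(-1.3230, -1.3504, 0.3210) x4=(-1.7263, 0.8804, 0.5522)
step 5: x0=(0.6461, -0.1417, -0.2177) x1=(1.1396, 1.1481, 1.3333) x2=(0.1679, 1.8808, 1.0255) x3=(-1.2862, -1.2546, 0.3775) x4=(-1.7076, 0.8336, 0.5104)
step 6: x0=(0.6399, -0.1030, -0.1712) x1=(1.1093, 1.0995, 1.2781) x2=(0.1627, 1.8598, 1.0259) x3=(-1.2402, -1.1447, 0.4363) x4=(-1.6831, 0.7858, 0.4689)
step 7: x0=(0.6283, -0.0610, -0.1204) x1=(1.0726, 1.0464, 1.2200) x2=(0.1541, 1.8320, 1.0237) x3=(-1.1856, -1.0223, 0.4971) x4=(-1.6529, 0.7373, 0.4280)
step 8: x0=(0.6117, -0.0161, -0.0662) x1=(1.0299, 0.9896, 1.1594) x2=(0.1422, 1.7978, 1.0192) x3=(-1.1230, -0.8889, 0.5593) x4=(-1.6175, 0.6884, 0.3878)
step 9: x0=(0.5904, 0.0311, -0.0092) x1=(0.9817, 0.9295, 1.0968) x2=(0.1272, 1.7580, 1.0126) x3=(-1.0534, -0.7464, 0.6226) x4=(-1.5770, 0.6395, 0.3483)
step 10: x0=(0.5650, 0.0802, 0.0499) x1=(0.9288, 0.8668, 1.0328) x2=(0.1093, 1.7133, 1.0041) x3=(-0.9776, -0.5965, 0.6866) x4=(-1.5320, 0.5910, 0.3097)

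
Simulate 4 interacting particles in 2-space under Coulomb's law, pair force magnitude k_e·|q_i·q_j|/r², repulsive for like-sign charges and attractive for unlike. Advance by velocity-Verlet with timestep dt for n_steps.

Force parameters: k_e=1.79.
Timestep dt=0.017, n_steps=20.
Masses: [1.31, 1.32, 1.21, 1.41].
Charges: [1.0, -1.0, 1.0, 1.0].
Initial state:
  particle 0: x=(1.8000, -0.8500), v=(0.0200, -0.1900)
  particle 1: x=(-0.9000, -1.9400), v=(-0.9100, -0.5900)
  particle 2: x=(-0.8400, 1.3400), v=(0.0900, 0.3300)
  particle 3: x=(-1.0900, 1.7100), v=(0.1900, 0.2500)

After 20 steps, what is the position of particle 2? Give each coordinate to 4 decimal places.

step 0: x0=(1.8000, -0.8500) x1=(-0.9000, -1.9400) x2=(-0.8400, 1.3400) x3=(-1.0900, 1.7100)
step 1: x0=(1.8003, -0.8533) x1=(-0.9154, -1.9500) x2=(-0.8379, 1.3447) x3=(-1.0873, 1.7150)
step 2: x0=(1.8007, -0.8566) x1=(-0.9309, -1.9599) x2=(-0.8346, 1.3476) x3=(-1.0856, 1.7215)
step 3: x0=(1.8010, -0.8599) x1=(-0.9462, -1.9697) x2=(-0.8302, 1.3488) x3=(-1.0850, 1.7295)
step 4: x0=(1.8014, -0.8634) x1=(-0.9615, -1.9795) x2=(-0.8246, 1.3482) x3=(-1.0854, 1.7390)
step 5: x0=(1.8017, -0.8669) x1=(-0.9768, -1.9891) x2=(-0.8181, 1.3460) x3=(-1.0866, 1.7498)
step 6: x0=(1.8021, -0.8704) x1=(-0.9921, -1.9987) x2=(-0.8105, 1.3423) x3=(-1.0888, 1.7619)
step 7: x0=(1.8025, -0.8740) x1=(-1.0073, -2.0082) x2=(-0.8020, 1.3372) x3=(-1.0918, 1.7753)
step 8: x0=(1.8028, -0.8776) x1=(-1.0224, -2.0176) x2=(-0.7927, 1.3308) x3=(-1.0956, 1.7897)
step 9: x0=(1.8032, -0.8813) x1=(-1.0375, -2.0270) x2=(-0.7827, 1.3231) x3=(-1.1000, 1.8051)
step 10: x0=(1.8036, -0.8851) x1=(-1.0526, -2.0363) x2=(-0.7720, 1.3144) x3=(-1.1050, 1.8214)
step 11: x0=(1.8040, -0.8889) x1=(-1.0677, -2.0455) x2=(-0.7607, 1.3047) x3=(-1.1106, 1.8386)
step 12: x0=(1.8044, -0.8928) x1=(-1.0827, -2.0546) x2=(-0.7488, 1.2941) x3=(-1.1168, 1.8565)
step 13: x0=(1.8048, -0.8967) x1=(-1.0976, -2.0636) x2=(-0.7365, 1.2827) x3=(-1.1234, 1.8750)
step 14: x0=(1.8052, -0.9007) x1=(-1.1125, -2.0726) x2=(-0.7237, 1.2706) x3=(-1.1304, 1.8942)
step 15: x0=(1.8056, -0.9047) x1=(-1.1274, -2.0815) x2=(-0.7105, 1.2578) x3=(-1.1377, 1.9139)
step 16: x0=(1.8060, -0.9088) x1=(-1.1422, -2.0903) x2=(-0.6970, 1.2444) x3=(-1.1455, 1.9341)
step 17: x0=(1.8064, -0.9129) x1=(-1.1570, -2.0991) x2=(-0.6832, 1.2305) x3=(-1.1535, 1.9548)
step 18: x0=(1.8068, -0.9171) x1=(-1.1718, -2.1078) x2=(-0.6691, 1.2161) x3=(-1.1618, 1.9759)
step 19: x0=(1.8073, -0.9214) x1=(-1.1865, -2.1164) x2=(-0.6548, 1.2012) x3=(-1.1704, 1.9973)
step 20: x0=(1.8077, -0.9257) x1=(-1.2012, -2.1249) x2=(-0.6402, 1.1860) x3=(-1.1792, 2.0191)

(-0.6402, 1.1860)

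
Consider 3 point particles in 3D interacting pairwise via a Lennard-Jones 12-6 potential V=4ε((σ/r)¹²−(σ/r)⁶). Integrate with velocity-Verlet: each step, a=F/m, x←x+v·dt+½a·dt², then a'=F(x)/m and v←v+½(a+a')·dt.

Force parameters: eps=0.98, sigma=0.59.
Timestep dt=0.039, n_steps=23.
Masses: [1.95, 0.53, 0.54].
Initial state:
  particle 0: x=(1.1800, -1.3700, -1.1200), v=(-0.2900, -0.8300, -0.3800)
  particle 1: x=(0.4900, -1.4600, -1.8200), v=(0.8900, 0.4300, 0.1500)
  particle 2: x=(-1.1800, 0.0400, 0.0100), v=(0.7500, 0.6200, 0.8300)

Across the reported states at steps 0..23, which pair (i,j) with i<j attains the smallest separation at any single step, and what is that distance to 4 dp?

step 0: x0=(1.1800, -1.3700, -1.1200) x1=(0.4900, -1.4600, -1.8200) x2=(-1.1800, 0.0400, 0.0100)
step 1: x0=(1.1684, -1.4024, -1.1351) x1=(0.5257, -1.4431, -1.8131) x2=(-1.1507, 0.0642, 0.0424)
step 2: x0=(1.1561, -1.4349, -1.1510) x1=(0.5641, -1.4260, -1.8034) x2=(-1.1215, 0.0884, 0.0747)
step 3: x0=(1.1427, -1.4673, -1.1680) x1=(0.6064, -1.4090, -1.7895) x2=(-1.0922, 0.1125, 0.1071)
step 4: x0=(1.1279, -1.4996, -1.1867) x1=(0.6539, -1.3926, -1.7694) x2=(-1.0630, 0.1367, 0.1395)
step 5: x0=(1.1113, -1.5314, -1.2076) x1=(0.7083, -1.3777, -1.7409) x2=(-1.0337, 0.1609, 0.1718)
step 6: x0=(1.0934, -1.5628, -1.2302) x1=(0.7671, -1.3645, -1.7065) x2=(-1.0045, 0.1851, 0.2042)
step 7: x0=(1.0838, -1.5992, -1.2408) x1=(0.7956, -1.3329, -1.7164) x2=(-0.9752, 0.2092, 0.2366)
step 8: x0=(1.0799, -1.6409, -1.2419) x1=(0.8032, -1.2818, -1.7609) x2=(-0.9459, 0.2334, 0.2689)
step 9: x0=(1.0750, -1.6814, -1.2447) x1=(0.8140, -1.2351, -1.7992) x2=(-0.9167, 0.2576, 0.3013)
step 10: x0=(1.0692, -1.7202, -1.2497) x1=(0.8286, -1.1948, -1.8295) x2=(-0.8874, 0.2817, 0.3336)
step 11: x0=(1.0627, -1.7575, -1.2563) x1=(0.8456, -1.1598, -1.8539) x2=(-0.8582, 0.3059, 0.3660)
step 12: x0=(1.0558, -1.7937, -1.2640) x1=(0.8641, -1.1289, -1.8743) x2=(-0.8289, 0.3301, 0.3983)
step 13: x0=(1.0486, -1.8291, -1.2725) x1=(0.8836, -1.1012, -1.8917) x2=(-0.7996, 0.3542, 0.4307)
step 14: x0=(1.0413, -1.8638, -1.2815) x1=(0.9035, -1.0758, -1.9072) x2=(-0.7703, 0.3784, 0.4631)
step 15: x0=(1.0339, -1.8980, -1.2909) x1=(0.9238, -1.0522, -1.9211) x2=(-0.7411, 0.4026, 0.4954)
step 16: x0=(1.0265, -1.9318, -1.3006) x1=(0.9443, -1.0301, -1.9341) x2=(-0.7118, 0.4267, 0.5278)
step 17: x0=(1.0190, -1.9653, -1.3106) x1=(0.9648, -1.0091, -1.9462) x2=(-0.6825, 0.4509, 0.5601)
step 18: x0=(1.0115, -1.9986, -1.3206) x1=(0.9855, -0.9889, -1.9578) x2=(-0.6533, 0.4750, 0.5925)
step 19: x0=(1.0040, -2.0317, -1.3308) x1=(1.0061, -0.9694, -1.9690) x2=(-0.6240, 0.4992, 0.6248)
step 20: x0=(0.9965, -2.0647, -1.3411) x1=(1.0267, -0.9504, -1.9798) x2=(-0.5947, 0.5234, 0.6572)
step 21: x0=(0.9890, -2.0975, -1.3514) x1=(1.0473, -0.9319, -1.9904) x2=(-0.5655, 0.5475, 0.6895)
step 22: x0=(0.9816, -2.1303, -1.3618) x1=(1.0679, -0.9137, -2.0008) x2=(-0.5362, 0.5717, 0.7219)
step 23: x0=(0.9741, -2.1630, -1.3723) x1=(1.0885, -0.8957, -2.0111) x2=(-0.5069, 0.5959, 0.7542)

pair (0,1), distance 0.6105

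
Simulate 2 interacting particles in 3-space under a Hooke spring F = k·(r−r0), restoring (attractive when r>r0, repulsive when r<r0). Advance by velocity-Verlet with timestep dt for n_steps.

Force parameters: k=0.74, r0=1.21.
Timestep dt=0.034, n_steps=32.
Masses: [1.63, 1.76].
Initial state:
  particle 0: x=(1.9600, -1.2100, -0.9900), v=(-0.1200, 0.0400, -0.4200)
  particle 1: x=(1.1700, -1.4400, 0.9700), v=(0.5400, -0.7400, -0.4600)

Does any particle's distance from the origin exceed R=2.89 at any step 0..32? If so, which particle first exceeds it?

step 0: x0=(1.9600, -1.2100, -0.9900) x1=(1.1700, -1.4400, 0.9700)
step 1: x0=(1.9558, -1.2087, -1.0041) x1=(1.1884, -1.4651, 0.9542)
step 2: x0=(1.9515, -1.2074, -1.0177) x1=(1.2070, -1.4902, 0.9379)
step 3: x0=(1.9470, -1.2062, -1.0309) x1=(1.2258, -1.5152, 0.9212)
step 4: x0=(1.9423, -1.2050, -1.0436) x1=(1.2447, -1.5402, 0.9042)
step 5: x0=(1.9375, -1.2040, -1.0559) x1=(1.2638, -1.5651, 0.8867)
step 6: x0=(1.9325, -1.2030, -1.0678) x1=(1.2829, -1.5899, 0.8689)
step 7: x0=(1.9274, -1.2021, -1.0793) x1=(1.3023, -1.6146, 0.8506)
step 8: x0=(1.9221, -1.2013, -1.0903) x1=(1.3217, -1.6393, 0.8320)
step 9: x0=(1.9168, -1.2005, -1.1009) x1=(1.3413, -1.6639, 0.8129)
step 10: x0=(1.9113, -1.1999, -1.1111) x1=(1.3610, -1.6883, 0.7935)
step 11: x0=(1.9056, -1.1994, -1.1209) x1=(1.3807, -1.7127, 0.7737)
step 12: x0=(1.8999, -1.1990, -1.1303) x1=(1.4006, -1.7370, 0.7536)
step 13: x0=(1.8941, -1.1987, -1.1393) x1=(1.4206, -1.7612, 0.7330)
step 14: x0=(1.8881, -1.1985, -1.1479) x1=(1.4407, -1.7852, 0.7122)
step 15: x0=(1.8821, -1.1985, -1.1562) x1=(1.4609, -1.8092, 0.6909)
step 16: x0=(1.8760, -1.1985, -1.1640) x1=(1.4811, -1.8330, 0.6693)
step 17: x0=(1.8698, -1.1987, -1.1715) x1=(1.5014, -1.8567, 0.6474)
step 18: x0=(1.8635, -1.1991, -1.1786) x1=(1.5218, -1.8803, 0.6251)
step 19: x0=(1.8572, -1.1995, -1.1853) x1=(1.5423, -1.9038, 0.6025)
step 20: x0=(1.8507, -1.2002, -1.1917) x1=(1.5628, -1.9271, 0.5795)
step 21: x0=(1.8443, -1.2009, -1.1978) x1=(1.5834, -1.9503, 0.5562)
step 22: x0=(1.8378, -1.2018, -1.2034) x1=(1.6040, -1.9734, 0.5326)
step 23: x0=(1.8312, -1.2029, -1.2088) x1=(1.6246, -1.9963, 0.5087)
step 24: x0=(1.8246, -1.2041, -1.2138) x1=(1.6453, -2.0191, 0.4845)
step 25: x0=(1.8180, -1.2054, -1.2186) x1=(1.6661, -2.0418, 0.4600)
step 26: x0=(1.8113, -1.2069, -1.2229) x1=(1.6868, -2.0643, 0.4352)
step 27: x0=(1.8046, -1.2086, -1.2270) x1=(1.7076, -2.0866, 0.4102)
step 28: x0=(1.7979, -1.2104, -1.2308) x1=(1.7284, -2.1088, 0.3848)
step 29: x0=(1.7912, -1.2124, -1.2343) x1=(1.7492, -2.1309, 0.3592)
step 30: x0=(1.7845, -1.2146, -1.2375) x1=(1.7700, -2.1528, 0.3333)
step 31: x0=(1.7778, -1.2169, -1.2405) x1=(1.7908, -2.1745, 0.3071)
step 32: x0=(1.7711, -1.2194, -1.2431) x1=(1.8116, -2.1961, 0.2807)

no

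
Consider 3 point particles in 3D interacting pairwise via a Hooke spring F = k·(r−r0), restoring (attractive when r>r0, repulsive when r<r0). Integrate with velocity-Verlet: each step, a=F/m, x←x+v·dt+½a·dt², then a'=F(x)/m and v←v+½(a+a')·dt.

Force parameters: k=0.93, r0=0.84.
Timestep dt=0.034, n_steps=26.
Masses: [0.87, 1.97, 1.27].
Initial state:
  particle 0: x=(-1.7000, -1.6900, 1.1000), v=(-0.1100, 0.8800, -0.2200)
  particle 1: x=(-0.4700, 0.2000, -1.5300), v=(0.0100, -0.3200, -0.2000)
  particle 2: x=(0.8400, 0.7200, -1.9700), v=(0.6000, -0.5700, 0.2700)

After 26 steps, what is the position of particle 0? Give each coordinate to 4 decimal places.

(-0.6960, 0.0472, -0.5962)

step 0: x0=(-1.7000, -1.6900, 1.1000) x1=(-0.4700, 0.2000, -1.5300) x2=(0.8400, 0.7200, -1.9700)
step 1: x0=(-1.7019, -1.6580, 1.0897) x1=(-0.4698, 0.1888, -1.5363) x2=(0.8593, 0.6997, -1.9597)
step 2: x0=(-1.7000, -1.6218, 1.0739) x1=(-0.4697, 0.1769, -1.5416) x2=(0.8763, 0.6776, -1.9471)
step 3: x0=(-1.6944, -1.5817, 1.0526) x1=(-0.4699, 0.1645, -1.5460) x2=(0.8910, 0.6536, -1.9322)
step 4: x0=(-1.6851, -1.5377, 1.0259) x1=(-0.4702, 0.1514, -1.5494) x2=(0.9035, 0.6280, -1.9152)
step 5: x0=(-1.6720, -1.4900, 0.9939) x1=(-0.4706, 0.1378, -1.5518) x2=(0.9136, 0.6007, -1.8960)
step 6: x0=(-1.6552, -1.4387, 0.9567) x1=(-0.4713, 0.1236, -1.5532) x2=(0.9215, 0.5718, -1.8747)
step 7: x0=(-1.6348, -1.3839, 0.9143) x1=(-0.4720, 0.1089, -1.5538) x2=(0.9271, 0.5414, -1.8514)
step 8: x0=(-1.6109, -1.3259, 0.8670) x1=(-0.4730, 0.0937, -1.5534) x2=(0.9304, 0.5095, -1.8260)
step 9: x0=(-1.5834, -1.2649, 0.8149) x1=(-0.4740, 0.0780, -1.5521) x2=(0.9315, 0.4762, -1.7988)
step 10: x0=(-1.5524, -1.2009, 0.7581) x1=(-0.4751, 0.0619, -1.5500) x2=(0.9304, 0.4416, -1.7697)
step 11: x0=(-1.5181, -1.1343, 0.6968) x1=(-0.4763, 0.0454, -1.5470) x2=(0.9272, 0.4057, -1.7388)
step 12: x0=(-1.4806, -1.0651, 0.6313) x1=(-0.4776, 0.0286, -1.5433) x2=(0.9218, 0.3687, -1.7063)
step 13: x0=(-1.4400, -0.9937, 0.5618) x1=(-0.4789, 0.0114, -1.5387) x2=(0.9144, 0.3307, -1.6722)
step 14: x0=(-1.3963, -0.9202, 0.4884) x1=(-0.4802, -0.0061, -1.5334) x2=(0.9050, 0.2917, -1.6366)
step 15: x0=(-1.3498, -0.8449, 0.4114) x1=(-0.4816, -0.0238, -1.5275) x2=(0.8936, 0.2518, -1.5996)
step 16: x0=(-1.3005, -0.7679, 0.3311) x1=(-0.4830, -0.0418, -1.5209) x2=(0.8803, 0.2112, -1.5613)
step 17: x0=(-1.2487, -0.6895, 0.2477) x1=(-0.4843, -0.0599, -1.5136) x2=(0.8653, 0.1698, -1.5219)
step 18: x0=(-1.1945, -0.6099, 0.1615) x1=(-0.4856, -0.0782, -1.5058) x2=(0.8485, 0.1279, -1.4814)
step 19: x0=(-1.1380, -0.5292, 0.0727) x1=(-0.4869, -0.0966, -1.4975) x2=(0.8302, 0.0855, -1.4399)
step 20: x0=(-1.0795, -0.4478, -0.0184) x1=(-0.4881, -0.1151, -1.4888) x2=(0.8103, 0.0426, -1.3976)
step 21: x0=(-1.0191, -0.3658, -0.1114) x1=(-0.4891, -0.1336, -1.4796) x2=(0.7889, -0.0005, -1.3546)
step 22: x0=(-0.9571, -0.2834, -0.2061) x1=(-0.4901, -0.1522, -1.4701) x2=(0.7663, -0.0439, -1.3110)
step 23: x0=(-0.8935, -0.2008, -0.3022) x1=(-0.4909, -0.1708, -1.4603) x2=(0.7424, -0.0874, -1.2668)
step 24: x0=(-0.8287, -0.1181, -0.3995) x1=(-0.4916, -0.1894, -1.4503) x2=(0.7174, -0.1311, -1.2223)
step 25: x0=(-0.7628, -0.0354, -0.4976) x1=(-0.4921, -0.2080, -1.4401) x2=(0.6913, -0.1747, -1.1774)
step 26: x0=(-0.6960, 0.0472, -0.5962) x1=(-0.4924, -0.2265, -1.4297) x2=(0.6644, -0.2183, -1.1324)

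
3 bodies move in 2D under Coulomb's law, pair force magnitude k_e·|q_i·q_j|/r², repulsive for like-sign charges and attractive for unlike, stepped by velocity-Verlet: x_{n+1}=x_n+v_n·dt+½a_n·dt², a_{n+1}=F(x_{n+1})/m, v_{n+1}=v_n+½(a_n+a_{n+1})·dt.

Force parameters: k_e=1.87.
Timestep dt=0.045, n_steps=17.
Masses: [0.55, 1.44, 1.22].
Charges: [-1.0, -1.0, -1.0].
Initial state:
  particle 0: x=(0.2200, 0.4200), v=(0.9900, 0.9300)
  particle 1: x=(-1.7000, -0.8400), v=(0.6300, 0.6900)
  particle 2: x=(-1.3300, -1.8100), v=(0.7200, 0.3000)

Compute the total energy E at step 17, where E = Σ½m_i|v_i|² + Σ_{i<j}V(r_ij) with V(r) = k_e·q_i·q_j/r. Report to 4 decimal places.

4.8105

step 0: x0=(0.2200, 0.4200) x1=(-1.7000, -0.8400) x2=(-1.3300, -1.8100)
step 1: x0=(0.2654, 0.4626) x1=(-1.6723, -0.8079) x2=(-1.2972, -1.7980)
step 2: x0=(0.3123, 0.5066) x1=(-1.6458, -0.7740) x2=(-1.2637, -1.7890)
step 3: x0=(0.3608, 0.5521) x1=(-1.6206, -0.7382) x2=(-1.2294, -1.7827)
step 4: x0=(0.4108, 0.5990) x1=(-1.5964, -0.7006) x2=(-1.1945, -1.7791)
step 5: x0=(0.4624, 0.6471) x1=(-1.5733, -0.6615) x2=(-1.1590, -1.7780)
step 6: x0=(0.5153, 0.6967) x1=(-1.5513, -0.6209) x2=(-1.1230, -1.7793)
step 7: x0=(0.5696, 0.7474) x1=(-1.5302, -0.5788) x2=(-1.0864, -1.7828)
step 8: x0=(0.6253, 0.7994) x1=(-1.5101, -0.5355) x2=(-1.0493, -1.7883)
step 9: x0=(0.6823, 0.8526) x1=(-1.4908, -0.4911) x2=(-1.0119, -1.7957)
step 10: x0=(0.7406, 0.9069) x1=(-1.4723, -0.4456) x2=(-0.9740, -1.8049)
step 11: x0=(0.8001, 0.9624) x1=(-1.4546, -0.3991) x2=(-0.9358, -1.8158)
step 12: x0=(0.8608, 1.0188) x1=(-1.4376, -0.3517) x2=(-0.8973, -1.8281)
step 13: x0=(0.9227, 1.0763) x1=(-1.4213, -0.3035) x2=(-0.8585, -1.8419)
step 14: x0=(0.9857, 1.1348) x1=(-1.4056, -0.2546) x2=(-0.8194, -1.8570)
step 15: x0=(1.0497, 1.1942) x1=(-1.3905, -0.2050) x2=(-0.7801, -1.8734)
step 16: x0=(1.1148, 1.2545) x1=(-1.3760, -0.1547) x2=(-0.7406, -1.8908)
step 17: x0=(1.1808, 1.3157) x1=(-1.3621, -0.1039) x2=(-0.7009, -1.9093)
step 0 velocities: v0=(0.9900, 0.9300) v1=(0.6300, 0.6900) v2=(0.7200, 0.3000)
step 0: KE=1.5071, PE=3.3041, E=4.8111
step 17 velocities: v0=(1.4786, 1.3683) v1=(0.3042, 1.1344) v2=(0.8842, -0.4222)
step 17: KE=2.6950, PE=2.1156, E=4.8105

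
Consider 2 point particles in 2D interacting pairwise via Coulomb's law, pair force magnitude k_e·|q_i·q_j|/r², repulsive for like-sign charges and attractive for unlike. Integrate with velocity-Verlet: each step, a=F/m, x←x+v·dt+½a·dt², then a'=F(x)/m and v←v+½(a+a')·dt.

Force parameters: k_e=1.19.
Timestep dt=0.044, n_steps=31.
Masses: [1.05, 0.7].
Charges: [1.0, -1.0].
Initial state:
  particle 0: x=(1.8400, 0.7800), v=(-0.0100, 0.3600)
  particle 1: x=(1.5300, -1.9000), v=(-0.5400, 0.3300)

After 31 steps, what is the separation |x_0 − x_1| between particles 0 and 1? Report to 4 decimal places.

step 0: x0=(1.8400, 0.7800) x1=(1.5300, -1.9000)
step 1: x0=(1.8395, 0.7957) x1=(1.5063, -1.8853)
step 2: x0=(1.8390, 0.8111) x1=(1.4826, -1.8701)
step 3: x0=(1.8385, 0.8262) x1=(1.4590, -1.8544)
step 4: x0=(1.8379, 0.8410) x1=(1.4354, -1.8383)
step 5: x0=(1.8373, 0.8555) x1=(1.4119, -1.8218)
step 6: x0=(1.8367, 0.8697) x1=(1.3885, -1.8048)
step 7: x0=(1.8359, 0.8836) x1=(1.3652, -1.7874)
step 8: x0=(1.8352, 0.8972) x1=(1.3419, -1.7696)
step 9: x0=(1.8343, 0.9105) x1=(1.3187, -1.7513)
step 10: x0=(1.8335, 0.9236) x1=(1.2956, -1.7326)
step 11: x0=(1.8325, 0.9363) x1=(1.2726, -1.7134)
step 12: x0=(1.8315, 0.9488) x1=(1.2497, -1.6938)
step 13: x0=(1.8305, 0.9609) x1=(1.2268, -1.6737)
step 14: x0=(1.8293, 0.9728) x1=(1.2041, -1.6533)
step 15: x0=(1.8281, 0.9844) x1=(1.1815, -1.6323)
step 16: x0=(1.8269, 0.9956) x1=(1.1590, -1.6110)
step 17: x0=(1.8255, 1.0066) x1=(1.1366, -1.5892)
step 18: x0=(1.8241, 1.0173) x1=(1.1143, -1.5669)
step 19: x0=(1.8226, 1.0277) x1=(1.0922, -1.5442)
step 20: x0=(1.8210, 1.0378) x1=(1.0701, -1.5211)
step 21: x0=(1.8193, 1.0476) x1=(1.0482, -1.4975)
step 22: x0=(1.8175, 1.0571) x1=(1.0265, -1.4735)
step 23: x0=(1.8157, 1.0663) x1=(1.0048, -1.4490)
step 24: x0=(1.8137, 1.0752) x1=(0.9834, -1.4241)
step 25: x0=(1.8116, 1.0838) x1=(0.9620, -1.3987)
step 26: x0=(1.8095, 1.0921) x1=(0.9408, -1.3729)
step 27: x0=(1.8072, 1.1001) x1=(0.9198, -1.3467)
step 28: x0=(1.8048, 1.1078) x1=(0.8990, -1.3199)
step 29: x0=(1.8023, 1.1152) x1=(0.8783, -1.2927)
step 30: x0=(1.7997, 1.1223) x1=(0.8578, -1.2651)
step 31: x0=(1.7970, 1.1291) x1=(0.8375, -1.2370)

2.5532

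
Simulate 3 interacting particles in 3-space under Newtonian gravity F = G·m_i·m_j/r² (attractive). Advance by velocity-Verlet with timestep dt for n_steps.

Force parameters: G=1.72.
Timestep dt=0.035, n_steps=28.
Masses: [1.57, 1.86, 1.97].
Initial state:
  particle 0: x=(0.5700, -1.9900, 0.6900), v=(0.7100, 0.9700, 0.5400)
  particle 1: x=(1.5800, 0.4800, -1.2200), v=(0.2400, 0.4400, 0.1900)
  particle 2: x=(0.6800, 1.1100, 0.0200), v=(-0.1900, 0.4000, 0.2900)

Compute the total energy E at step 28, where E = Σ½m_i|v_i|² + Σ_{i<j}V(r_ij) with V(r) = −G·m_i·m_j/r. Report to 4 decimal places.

-4.8933

step 0: x0=(0.5700, -1.9900, 0.6900) x1=(1.5800, 0.4800, -1.2200) x2=(0.6800, 1.1100, 0.0200)
step 1: x0=(0.5949, -1.9557, 0.7088) x1=(1.5879, 0.4956, -1.2127) x2=(0.6737, 1.1236, 0.0297)
step 2: x0=(0.6199, -1.9207, 0.7272) x1=(1.5950, 0.5115, -1.2041) x2=(0.6682, 1.1363, 0.0383)
step 3: x0=(0.6451, -1.8851, 0.7453) x1=(1.6011, 0.5277, -1.1942) x2=(0.6635, 1.1481, 0.0460)
step 4: x0=(0.6704, -1.8487, 0.7631) x1=(1.6063, 0.5442, -1.1830) x2=(0.6596, 1.1591, 0.0528)
step 5: x0=(0.6957, -1.8117, 0.7806) x1=(1.6105, 0.5611, -1.1706) x2=(0.6564, 1.1693, 0.0585)
step 6: x0=(0.7212, -1.7739, 0.7978) x1=(1.6138, 0.5782, -1.1568) x2=(0.6541, 1.1786, 0.0634)
step 7: x0=(0.7468, -1.7354, 0.8146) x1=(1.6162, 0.5957, -1.1417) x2=(0.6525, 1.1870, 0.0673)
step 8: x0=(0.7725, -1.6962, 0.8310) x1=(1.6176, 0.6134, -1.1254) x2=(0.6519, 1.1946, 0.0702)
step 9: x0=(0.7982, -1.6562, 0.8471) x1=(1.6180, 0.6315, -1.1077) x2=(0.6520, 1.2013, 0.0722)
step 10: x0=(0.8241, -1.6155, 0.8628) x1=(1.6173, 0.6498, -1.0886) x2=(0.6531, 1.2072, 0.0732)
step 11: x0=(0.8500, -1.5741, 0.8781) x1=(1.6157, 0.6685, -1.0682) x2=(0.6551, 1.2121, 0.0732)
step 12: x0=(0.8760, -1.5318, 0.8931) x1=(1.6129, 0.6874, -1.0464) x2=(0.6581, 1.2161, 0.0722)
step 13: x0=(0.9020, -1.4888, 0.9076) x1=(1.6090, 0.7067, -1.0231) x2=(0.6621, 1.2193, 0.0701)
step 14: x0=(0.9281, -1.4449, 0.9216) x1=(1.6040, 0.7263, -0.9984) x2=(0.6672, 1.2214, 0.0670)
step 15: x0=(0.9543, -1.4003, 0.9353) x1=(1.5977, 0.7462, -0.9721) x2=(0.6733, 1.2226, 0.0628)
step 16: x0=(0.9805, -1.3548, 0.9485) x1=(1.5901, 0.7665, -0.9442) x2=(0.6807, 1.2228, 0.0574)
step 17: x0=(1.0067, -1.3084, 0.9611) x1=(1.5811, 0.7871, -0.9146) x2=(0.6893, 1.2220, 0.0509)
step 18: x0=(1.0330, -1.2612, 0.9733) x1=(1.5707, 0.8082, -0.8832) x2=(0.6993, 1.2201, 0.0430)
step 19: x0=(1.0593, -1.2131, 0.9850) x1=(1.5586, 0.8296, -0.8500) x2=(0.7108, 1.2171, 0.0338)
step 20: x0=(1.0856, -1.1640, 0.9961) x1=(1.5449, 0.8515, -0.8147) x2=(0.7240, 1.2129, 0.0232)
step 21: x0=(1.1119, -1.1140, 1.0067) x1=(1.5292, 0.8739, -0.7773) x2=(0.7389, 1.2075, 0.0109)
step 22: x0=(1.1382, -1.0630, 1.0166) x1=(1.5114, 0.8968, -0.7375) x2=(0.7559, 1.2009, -0.0031)
step 23: x0=(1.1645, -1.0111, 1.0259) x1=(1.4911, 0.9203, -0.6951) x2=(0.7752, 1.1928, -0.0190)
step 24: x0=(1.1907, -0.9581, 1.0345) x1=(1.4680, 0.9445, -0.6497) x2=(0.7972, 1.1833, -0.0373)
step 25: x0=(1.2169, -0.9040, 1.0425) x1=(1.4414, 0.9696, -0.6009) x2=(0.8224, 1.1722, -0.0581)
step 26: x0=(1.2430, -0.8488, 1.0497) x1=(1.4106, 0.9956, -0.5481) x2=(0.8518, 1.1592, -0.0822)
step 27: x0=(1.2690, -0.7925, 1.0561) x1=(1.3742, 1.0229, -0.4903) x2=(0.8865, 1.1442, -0.1105)
step 28: x0=(1.2950, -0.7350, 1.0616) x1=(1.3296, 1.0517, -0.4257) x2=(0.9290, 1.1267, -0.1443)
step 0 velocities: v0=(0.7100, 0.9700, 0.5400) v1=(0.2400, 0.4400, 0.1900) v2=(-0.1900, 0.4000, 0.2900)
step 0: KE=1.9064, PE=-7.0112, E=-5.1048
step 28 velocities: v0=(0.7394, 1.6610, 0.1454) v1=(-1.4687, 0.8535, 1.9864) v2=(1.3999, -0.5411, -1.0916)
step 28: KE=12.3572, PE=-17.2505, E=-4.8933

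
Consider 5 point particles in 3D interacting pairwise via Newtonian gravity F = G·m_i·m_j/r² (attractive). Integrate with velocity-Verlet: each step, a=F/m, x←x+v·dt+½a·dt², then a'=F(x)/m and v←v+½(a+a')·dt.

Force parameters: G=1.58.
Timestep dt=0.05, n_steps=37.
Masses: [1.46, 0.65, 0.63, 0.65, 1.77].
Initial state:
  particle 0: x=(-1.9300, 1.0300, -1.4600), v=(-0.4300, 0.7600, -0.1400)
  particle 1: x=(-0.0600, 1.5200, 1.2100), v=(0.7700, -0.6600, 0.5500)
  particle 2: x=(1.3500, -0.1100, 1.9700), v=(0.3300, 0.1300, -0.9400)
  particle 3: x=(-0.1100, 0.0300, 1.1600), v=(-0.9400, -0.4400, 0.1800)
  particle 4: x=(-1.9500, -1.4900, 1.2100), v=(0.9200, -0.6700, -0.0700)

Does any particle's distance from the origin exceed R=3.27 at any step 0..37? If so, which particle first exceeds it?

step 0: x0=(-1.9300, 1.0300, -1.4600) x1=(-0.0600, 1.5200, 1.2100) x2=(1.3500, -0.1100, 1.9700) x3=(-0.1100, 0.0300, 1.1600) x4=(-1.9500, -1.4900, 1.2100)
step 1: x0=(-1.9513, 1.0678, -1.4666) x1=(-0.0217, 1.4860, 1.2373) x2=(1.3656, -0.1034, 1.9226) x3=(-0.1572, 0.0082, 1.1690) x4=(-1.9037, -1.5231, 1.2064)
step 2: x0=(-1.9723, 1.1052, -1.4724) x1=(0.0163, 1.4499, 1.2644) x2=(1.3795, -0.0964, 1.8743) x3=(-0.2048, -0.0131, 1.1781) x4=(-1.8567, -1.5553, 1.2025)
step 3: x0=(-1.9930, 1.1421, -1.4774) x1=(0.0538, 1.4118, 1.2911) x2=(1.3916, -0.0892, 1.8253) x3=(-0.2527, -0.0342, 1.1873) x4=(-1.8092, -1.5867, 1.1983)
step 4: x0=(-2.0133, 1.1786, -1.4817) x1=(0.0909, 1.3716, 1.3174) x2=(1.4019, -0.0817, 1.7755) x3=(-0.3009, -0.0549, 1.1964) x4=(-1.7610, -1.6171, 1.1939)
step 5: x0=(-2.0333, 1.2147, -1.4852) x1=(0.1275, 1.3293, 1.3435) x2=(1.4104, -0.0739, 1.7251) x3=(-0.3494, -0.0755, 1.2054) x4=(-1.7121, -1.6466, 1.1893)
step 6: x0=(-2.0530, 1.2504, -1.4880) x1=(0.1636, 1.2849, 1.3691) x2=(1.4170, -0.0658, 1.6741) x3=(-0.3981, -0.0960, 1.2144) x4=(-1.6626, -1.6752, 1.1844)
step 7: x0=(-2.0723, 1.2856, -1.4902) x1=(0.1991, 1.2385, 1.3944) x2=(1.4217, -0.0574, 1.6226) x3=(-0.4469, -0.1166, 1.2232) x4=(-1.6125, -1.7026, 1.1794)
step 8: x0=(-2.0913, 1.3204, -1.4916) x1=(0.2342, 1.1901, 1.4192) x2=(1.4246, -0.0486, 1.5706) x3=(-0.4960, -0.1374, 1.2319) x4=(-1.5617, -1.7290, 1.1742)
step 9: x0=(-2.1099, 1.3548, -1.4924) x1=(0.2687, 1.1395, 1.4437) x2=(1.4255, -0.0395, 1.5182) x3=(-0.5451, -0.1587, 1.2405) x4=(-1.5102, -1.7543, 1.1688)
step 10: x0=(-2.1282, 1.3887, -1.4926) x1=(0.3027, 1.0870, 1.4677) x2=(1.4244, -0.0299, 1.4654) x3=(-0.5943, -0.1805, 1.2488) x4=(-1.4582, -1.7784, 1.1633)
step 11: x0=(-2.1461, 1.4221, -1.4922) x1=(0.3363, 1.0324, 1.4911) x2=(1.4213, -0.0199, 1.4124) x3=(-0.6435, -0.2030, 1.2568) x4=(-1.4055, -1.8013, 1.1576)
step 12: x0=(-2.1637, 1.4552, -1.4912) x1=(0.3694, 0.9758, 1.5141) x2=(1.4160, -0.0095, 1.3592) x3=(-0.6927, -0.2265, 1.2646) x4=(-1.3522, -1.8229, 1.1519)
step 13: x0=(-2.1810, 1.4878, -1.4896) x1=(0.4022, 0.9171, 1.5364) x2=(1.4086, 0.0015, 1.3059) x3=(-0.7417, -0.2512, 1.2720) x4=(-1.2984, -1.8431, 1.1460)
step 14: x0=(-2.1979, 1.5199, -1.4874) x1=(0.4348, 0.8564, 1.5579) x2=(1.3990, 0.0130, 1.2526) x3=(-0.7906, -0.2772, 1.2791) x4=(-1.2440, -1.8619, 1.1400)
step 15: x0=(-2.2145, 1.5516, -1.4847) x1=(0.4671, 0.7937, 1.5787) x2=(1.3870, 0.0251, 1.1996) x3=(-0.8392, -0.3048, 1.2857) x4=(-1.1890, -1.8793, 1.1340)
step 16: x0=(-2.2307, 1.5829, -1.4814) x1=(0.4994, 0.7290, 1.5985) x2=(1.3725, 0.0377, 1.1468) x3=(-0.8874, -0.3341, 1.2919) x4=(-1.1337, -1.8951, 1.1280)
step 17: x0=(-2.2466, 1.6137, -1.4776) x1=(0.5317, 0.6622, 1.6171) x2=(1.3556, 0.0510, 1.0947) x3=(-0.9351, -0.3654, 1.2975) x4=(-1.0778, -1.9093, 1.1219)
step 18: x0=(-2.2622, 1.6441, -1.4733) x1=(0.5642, 0.5935, 1.6344) x2=(1.3360, 0.0649, 1.0433) x3=(-0.9821, -0.3987, 1.3026) x4=(-1.0217, -1.9218, 1.1158)
step 19: x0=(-2.2774, 1.6741, -1.4686) x1=(0.5969, 0.5228, 1.6502) x2=(1.3138, 0.0793, 0.9929) x3=(-1.0284, -0.4343, 1.3071) x4=(-0.9652, -1.9327, 1.1098)
step 20: x0=(-2.2923, 1.7036, -1.4633) x1=(0.6298, 0.4503, 1.6641) x2=(1.2889, 0.0941, 0.9439) x3=(-1.0736, -0.4722, 1.3110) x4=(-0.9085, -1.9418, 1.1038)
step 21: x0=(-2.3069, 1.7327, -1.4576) x1=(0.6629, 0.3761, 1.6760) x2=(1.2612, 0.1092, 0.8965) x3=(-1.1177, -0.5126, 1.3142) x4=(-0.8516, -1.9491, 1.0978)
step 22: x0=(-2.3211, 1.7613, -1.4514) x1=(0.6963, 0.3004, 1.6855) x2=(1.2310, 0.1244, 0.8509) x3=(-1.1604, -0.5554, 1.3166) x4=(-0.7947, -1.9547, 1.0919)
step 23: x0=(-2.3350, 1.7896, -1.4448) x1=(0.7298, 0.2233, 1.6925) x2=(1.1982, 0.1394, 0.8075) x3=(-1.2014, -0.6008, 1.3183) x4=(-0.7377, -1.9584, 1.0861)
step 24: x0=(-2.3486, 1.8173, -1.4377) x1=(0.7632, 0.1451, 1.6968) x2=(1.1630, 0.1540, 0.7663) x3=(-1.2407, -0.6487, 1.3192) x4=(-0.6808, -1.9602, 1.0805)
step 25: x0=(-2.3619, 1.8447, -1.4303) x1=(0.7963, 0.0661, 1.6984) x2=(1.1258, 0.1680, 0.7275) x3=(-1.2780, -0.6991, 1.3193) x4=(-0.6241, -1.9603, 1.0749)
step 26: x0=(-2.3748, 1.8716, -1.4224) x1=(0.8290, -0.0137, 1.6973) x2=(1.0866, 0.1810, 0.6910) x3=(-1.3130, -0.7519, 1.3185) x4=(-0.5676, -1.9585, 1.0695)
step 27: x0=(-2.3874, 1.8981, -1.4142) x1=(0.8609, -0.0940, 1.6935) x2=(1.0457, 0.1928, 0.6567) x3=(-1.3456, -0.8070, 1.3169) x4=(-0.5114, -1.9548, 1.0643)
step 28: x0=(-2.3997, 1.9242, -1.4055) x1=(0.8919, -0.1748, 1.6872) x2=(1.0033, 0.2032, 0.6246) x3=(-1.3757, -0.8642, 1.3145) x4=(-0.4555, -1.9494, 1.0592)
step 29: x0=(-2.4116, 1.9498, -1.3965) x1=(0.9218, -0.2559, 1.6786) x2=(0.9596, 0.2122, 0.5945) x3=(-1.4029, -0.9235, 1.3112) x4=(-0.4000, -1.9422, 1.0543)
step 30: x0=(-2.4233, 1.9751, -1.3871) x1=(0.9504, -0.3375, 1.6676) x2=(0.9148, 0.2195, 0.5662) x3=(-1.4273, -0.9845, 1.3070) x4=(-0.3450, -1.9333, 1.0495)
step 31: x0=(-2.4346, 1.9999, -1.3774) x1=(0.9774, -0.4194, 1.6546) x2=(0.8689, 0.2252, 0.5395) x3=(-1.4486, -1.0472, 1.3021) x4=(-0.2904, -1.9227, 1.0450)
step 32: x0=(-2.4456, 2.0243, -1.3673) x1=(1.0027, -0.5018, 1.6397) x2=(0.8221, 0.2291, 0.5144) x3=(-1.4668, -1.1113, 1.2963) x4=(-0.2363, -1.9105, 1.0407)
step 33: x0=(-2.4562, 2.0482, -1.3569) x1=(1.0263, -0.5847, 1.6229) x2=(0.7744, 0.2311, 0.4906) x3=(-1.4819, -1.1766, 1.2897) x4=(-0.1826, -1.8966, 1.0365)
step 34: x0=(-2.4666, 2.0718, -1.3462) x1=(1.0478, -0.6683, 1.6043) x2=(0.7260, 0.2314, 0.4681) x3=(-1.4937, -1.2429, 1.2824) x4=(-0.1294, -1.8811, 1.0326)
step 35: x0=(-2.4766, 2.0949, -1.3351) x1=(1.0672, -0.7527, 1.5840) x2=(0.6768, 0.2298, 0.4466) x3=(-1.5023, -1.3100, 1.2744) x4=(-0.0765, -1.8640, 1.0289)
step 36: x0=(-2.4863, 2.1176, -1.3238) x1=(1.0841, -0.8380, 1.5620) x2=(0.6269, 0.2262, 0.4263) x3=(-1.5077, -1.3776, 1.2657) x4=(-0.0240, -1.8454, 1.0255)
step 37: x0=(-2.4957, 2.1399, -1.3121) x1=(1.0984, -0.9244, 1.5382) x2=(0.5764, 0.2208, 0.4070) x3=(-1.5099, -1.4456, 1.2563) x4=(0.0283, -1.8252, 1.0223)

yes, particle 0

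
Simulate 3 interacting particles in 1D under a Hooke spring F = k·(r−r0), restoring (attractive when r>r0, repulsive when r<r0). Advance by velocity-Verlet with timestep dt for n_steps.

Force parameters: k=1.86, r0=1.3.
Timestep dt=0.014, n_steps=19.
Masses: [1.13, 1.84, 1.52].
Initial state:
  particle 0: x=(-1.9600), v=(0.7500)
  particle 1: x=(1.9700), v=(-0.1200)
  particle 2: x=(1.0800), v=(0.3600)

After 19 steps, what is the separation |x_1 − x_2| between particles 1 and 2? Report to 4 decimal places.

0.7799

step 0: x0=(-1.9600) x1=(1.9700) x2=(1.0800)
step 1: x0=(-1.9488) x1=(1.9681) x2=(1.0848)
step 2: x0=(-1.9362) x1=(1.9658) x2=(1.0890)
step 3: x0=(-1.9222) x1=(1.9630) x2=(1.0928)
step 4: x0=(-1.9068) x1=(1.9598) x2=(1.0960)
step 5: x0=(-1.8900) x1=(1.9562) x2=(1.0988)
step 6: x0=(-1.8719) x1=(1.9522) x2=(1.1010)
step 7: x0=(-1.8524) x1=(1.9477) x2=(1.1027)
step 8: x0=(-1.8316) x1=(1.9429) x2=(1.1039)
step 9: x0=(-1.8094) x1=(1.9376) x2=(1.1046)
step 10: x0=(-1.7859) x1=(1.9320) x2=(1.1048)
step 11: x0=(-1.7612) x1=(1.9259) x2=(1.1045)
step 12: x0=(-1.7351) x1=(1.9195) x2=(1.1037)
step 13: x0=(-1.7079) x1=(1.9128) x2=(1.1024)
step 14: x0=(-1.6793) x1=(1.9056) x2=(1.1006)
step 15: x0=(-1.6496) x1=(1.8981) x2=(1.0984)
step 16: x0=(-1.6187) x1=(1.8903) x2=(1.0957)
step 17: x0=(-1.5866) x1=(1.8821) x2=(1.0926)
step 18: x0=(-1.5533) x1=(1.8736) x2=(1.0890)
step 19: x0=(-1.5189) x1=(1.8648) x2=(1.0849)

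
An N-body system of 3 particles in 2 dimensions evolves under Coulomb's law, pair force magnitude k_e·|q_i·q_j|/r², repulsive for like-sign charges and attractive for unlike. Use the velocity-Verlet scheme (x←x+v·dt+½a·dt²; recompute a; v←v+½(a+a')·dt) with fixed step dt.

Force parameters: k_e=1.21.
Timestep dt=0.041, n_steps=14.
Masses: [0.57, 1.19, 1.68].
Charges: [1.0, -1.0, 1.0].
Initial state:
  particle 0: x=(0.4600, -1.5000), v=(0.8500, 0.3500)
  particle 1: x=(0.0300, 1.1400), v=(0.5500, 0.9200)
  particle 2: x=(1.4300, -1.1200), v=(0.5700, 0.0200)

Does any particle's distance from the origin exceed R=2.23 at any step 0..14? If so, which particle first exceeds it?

no

step 0: x0=(0.4600, -1.5000) x1=(0.0300, 1.1400) x2=(1.4300, -1.1200)
step 1: x0=(0.4933, -1.4860) x1=(0.0526, 1.1775) x2=(1.4538, -1.1189)
step 2: x0=(0.5233, -1.4727) x1=(0.0754, 1.2146) x2=(1.4787, -1.1173)
step 3: x0=(0.5501, -1.4602) x1=(0.0984, 1.2512) x2=(1.5045, -1.1151)
step 4: x0=(0.5735, -1.4483) x1=(0.1215, 1.2874) x2=(1.5314, -1.1123)
step 5: x0=(0.5936, -1.4372) x1=(0.1447, 1.3232) x2=(1.5593, -1.1091)
step 6: x0=(0.6103, -1.4267) x1=(0.1681, 1.3587) x2=(1.5882, -1.1053)
step 7: x0=(0.6238, -1.4168) x1=(0.1917, 1.3937) x2=(1.6181, -1.1011)
step 8: x0=(0.6341, -1.4075) x1=(0.2153, 1.4283) x2=(1.6490, -1.0964)
step 9: x0=(0.6413, -1.3986) x1=(0.2391, 1.4626) x2=(1.6809, -1.0912)
step 10: x0=(0.6455, -1.3902) x1=(0.2631, 1.4964) x2=(1.7137, -1.0856)
step 11: x0=(0.6469, -1.3822) x1=(0.2871, 1.5299) x2=(1.7473, -1.0797)
step 12: x0=(0.6456, -1.3745) x1=(0.3113, 1.5631) x2=(1.7818, -1.0734)
step 13: x0=(0.6417, -1.3671) x1=(0.3355, 1.5958) x2=(1.8171, -1.0667)
step 14: x0=(0.6355, -1.3598) x1=(0.3599, 1.6283) x2=(1.8531, -1.0597)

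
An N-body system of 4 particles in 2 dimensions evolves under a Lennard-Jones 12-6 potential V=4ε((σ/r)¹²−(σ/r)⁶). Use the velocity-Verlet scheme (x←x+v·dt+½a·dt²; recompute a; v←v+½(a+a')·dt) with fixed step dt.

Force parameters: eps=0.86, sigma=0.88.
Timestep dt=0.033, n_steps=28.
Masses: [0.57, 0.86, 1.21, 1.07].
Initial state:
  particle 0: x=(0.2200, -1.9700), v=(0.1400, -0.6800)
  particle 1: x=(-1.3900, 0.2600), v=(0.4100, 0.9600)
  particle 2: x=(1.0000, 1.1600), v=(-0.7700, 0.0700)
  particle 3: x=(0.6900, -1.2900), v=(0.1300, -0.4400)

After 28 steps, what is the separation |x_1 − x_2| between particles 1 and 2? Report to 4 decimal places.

step 0: x0=(0.2200, -1.9700) x1=(-1.3900, 0.2600) x2=(1.0000, 1.1600) x3=(0.6900, -1.2900)
step 1: x0=(0.1869, -2.0470) x1=(-1.3765, 0.2917) x2=(0.9746, 1.1623) x3=(0.7144, -1.2754)
step 2: x0=(0.1472, -2.1336) x1=(-1.3629, 0.3233) x2=(0.9492, 1.1646) x3=(0.7422, -1.2557)
step 3: x0=(0.1100, -2.2166) x1=(-1.3493, 0.3550) x2=(0.9237, 1.1668) x3=(0.7688, -1.2379)
step 4: x0=(0.0748, -2.2965) x1=(-1.3356, 0.3867) x2=(0.8982, 1.1691) x3=(0.7943, -1.2217)
step 5: x0=(0.0409, -2.3744) x1=(-1.3219, 0.4183) x2=(0.8727, 1.1713) x3=(0.8190, -1.2065)
step 6: x0=(0.0079, -2.4510) x1=(-1.3082, 0.4500) x2=(0.8472, 1.1734) x3=(0.8433, -1.1920)
step 7: x0=(-0.0245, -2.5268) x1=(-1.2944, 0.4816) x2=(0.8217, 1.1756) x3=(0.8673, -1.1779)
step 8: x0=(-0.0567, -2.6022) x1=(-1.2805, 0.5133) x2=(0.7961, 1.1777) x3=(0.8911, -1.1640)
step 9: x0=(-0.0886, -2.6772) x1=(-1.2667, 0.5449) x2=(0.7705, 1.1797) x3=(0.9148, -1.1502)
step 10: x0=(-0.1204, -2.7519) x1=(-1.2527, 0.5766) x2=(0.7449, 1.1818) x3=(0.9384, -1.1366)
step 11: x0=(-0.1521, -2.8265) x1=(-1.2387, 0.6083) x2=(0.7192, 1.1838) x3=(0.9619, -1.1229)
step 12: x0=(-0.1838, -2.9010) x1=(-1.2245, 0.6400) x2=(0.6935, 1.1857) x3=(0.9854, -1.1093)
step 13: x0=(-0.2154, -2.9755) x1=(-1.2103, 0.6717) x2=(0.6677, 1.1877) x3=(1.0089, -1.0958)
step 14: x0=(-0.2469, -3.0498) x1=(-1.1960, 0.7035) x2=(0.6418, 1.1895) x3=(1.0323, -1.0822)
step 15: x0=(-0.2784, -3.1242) x1=(-1.1815, 0.7352) x2=(0.6158, 1.1914) x3=(1.0557, -1.0686)
step 16: x0=(-0.3099, -3.1985) x1=(-1.1669, 0.7670) x2=(0.5898, 1.1931) x3=(1.0791, -1.0550)
step 17: x0=(-0.3414, -3.2728) x1=(-1.1521, 0.7989) x2=(0.5636, 1.1948) x3=(1.1025, -1.0413)
step 18: x0=(-0.3729, -3.3470) x1=(-1.1370, 0.8308) x2=(0.5372, 1.1965) x3=(1.1259, -1.0277)
step 19: x0=(-0.4044, -3.4213) x1=(-1.1217, 0.8627) x2=(0.5107, 1.1981) x3=(1.1492, -1.0140)
step 20: x0=(-0.4358, -3.4955) x1=(-1.1061, 0.8947) x2=(0.4840, 1.1996) x3=(1.1725, -1.0003)
step 21: x0=(-0.4673, -3.5697) x1=(-1.0901, 0.9268) x2=(0.4570, 1.2011) x3=(1.1959, -0.9865)
step 22: x0=(-0.4988, -3.6440) x1=(-1.0736, 0.9589) x2=(0.4296, 1.2024) x3=(1.2192, -0.9728)
step 23: x0=(-0.5302, -3.7182) x1=(-1.0565, 0.9912) x2=(0.4019, 1.2037) x3=(1.2424, -0.9590)
step 24: x0=(-0.5617, -3.7924) x1=(-1.0387, 1.0235) x2=(0.3737, 1.2049) x3=(1.2657, -0.9452)
step 25: x0=(-0.5931, -3.8666) x1=(-1.0199, 1.0560) x2=(0.3448, 1.2059) x3=(1.2890, -0.9314)
step 26: x0=(-0.6246, -3.9408) x1=(-1.0001, 1.0886) x2=(0.3151, 1.2069) x3=(1.3122, -0.9175)
step 27: x0=(-0.6560, -4.0150) x1=(-0.9788, 1.1213) x2=(0.2844, 1.2077) x3=(1.3354, -0.9036)
step 28: x0=(-0.6875, -4.0892) x1=(-0.9557, 1.1541) x2=(0.2525, 1.2085) x3=(1.3587, -0.8897)

1.2094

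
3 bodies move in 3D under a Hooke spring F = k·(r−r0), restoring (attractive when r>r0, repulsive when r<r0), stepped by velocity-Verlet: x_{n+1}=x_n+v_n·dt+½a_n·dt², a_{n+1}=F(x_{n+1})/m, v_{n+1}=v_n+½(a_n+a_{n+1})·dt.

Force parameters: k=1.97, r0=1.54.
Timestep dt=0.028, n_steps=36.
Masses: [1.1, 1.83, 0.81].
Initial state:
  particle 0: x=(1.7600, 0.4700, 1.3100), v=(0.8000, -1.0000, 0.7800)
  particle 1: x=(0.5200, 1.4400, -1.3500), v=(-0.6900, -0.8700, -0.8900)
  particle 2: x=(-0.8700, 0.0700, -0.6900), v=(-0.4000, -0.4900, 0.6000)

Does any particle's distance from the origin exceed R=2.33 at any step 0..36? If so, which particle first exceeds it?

no

step 0: x0=(1.7600, 0.4700, 1.3100) x1=(0.5200, 1.4400, -1.3500) x2=(-0.8700, 0.0700, -0.6900)
step 1: x0=(1.7810, 0.4422, 1.3301) x1=(0.5008, 1.4153, -1.3743) x2=(-0.8795, 0.0568, -0.6723)
step 2: x0=(1.7990, 0.4148, 1.3468) x1=(0.4818, 1.3899, -1.3973) x2=(-0.8856, 0.0447, -0.6529)
step 3: x0=(1.8140, 0.3878, 1.3600) x1=(0.4632, 1.3637, -1.4189) x2=(-0.8883, 0.0336, -0.6318)
step 4: x0=(1.8260, 0.3613, 1.3696) x1=(0.4448, 1.3369, -1.4391) x2=(-0.8875, 0.0235, -0.6090)
step 5: x0=(1.8349, 0.3352, 1.3756) x1=(0.4268, 1.3093, -1.4579) x2=(-0.8833, 0.0143, -0.5846)
step 6: x0=(1.8406, 0.3096, 1.3780) x1=(0.4092, 1.2811, -1.4752) x2=(-0.8757, 0.0061, -0.5585)
step 7: x0=(1.8432, 0.2846, 1.3767) x1=(0.3919, 1.2521, -1.4910) x2=(-0.8647, -0.0012, -0.5309)
step 8: x0=(1.8427, 0.2600, 1.3719) x1=(0.3751, 1.2225, -1.5054) x2=(-0.8503, -0.0076, -0.5017)
step 9: x0=(1.8390, 0.2360, 1.3634) x1=(0.3587, 1.1921, -1.5182) x2=(-0.8327, -0.0132, -0.4711)
step 10: x0=(1.8322, 0.2125, 1.3514) x1=(0.3427, 1.1611, -1.5295) x2=(-0.8118, -0.0181, -0.4391)
step 11: x0=(1.8224, 0.1896, 1.3359) x1=(0.3272, 1.1294, -1.5393) x2=(-0.7879, -0.0222, -0.4057)
step 12: x0=(1.8095, 0.1673, 1.3169) x1=(0.3122, 1.0971, -1.5475) x2=(-0.7610, -0.0257, -0.3712)
step 13: x0=(1.7937, 0.1455, 1.2946) x1=(0.2977, 1.0642, -1.5543) x2=(-0.7311, -0.0285, -0.3355)
step 14: x0=(1.7751, 0.1243, 1.2690) x1=(0.2837, 1.0307, -1.5595) x2=(-0.6986, -0.0307, -0.2988)
step 15: x0=(1.7536, 0.1037, 1.2402) x1=(0.2702, 0.9966, -1.5632) x2=(-0.6634, -0.0324, -0.2611)
step 16: x0=(1.7295, 0.0837, 1.2083) x1=(0.2572, 0.9619, -1.5655) x2=(-0.6258, -0.0336, -0.2226)
step 17: x0=(1.7029, 0.0642, 1.1736) x1=(0.2448, 0.9266, -1.5663) x2=(-0.5858, -0.0343, -0.1833)
step 18: x0=(1.6738, 0.0453, 1.1360) x1=(0.2328, 0.8909, -1.5657) x2=(-0.5438, -0.0347, -0.1434)
step 19: x0=(1.6424, 0.0270, 1.0957) x1=(0.2214, 0.8546, -1.5637) x2=(-0.4998, -0.0346, -0.1031)
step 20: x0=(1.6089, 0.0092, 1.0529) x1=(0.2104, 0.8178, -1.5604) x2=(-0.4540, -0.0343, -0.0623)
step 21: x0=(1.5734, -0.0080, 1.0077) x1=(0.2000, 0.7806, -1.5558) x2=(-0.4067, -0.0336, -0.0213)
step 22: x0=(1.5361, -0.0247, 0.9604) x1=(0.1901, 0.7430, -1.5498) x2=(-0.3580, -0.0327, 0.0198)
step 23: x0=(1.4972, -0.0408, 0.9109) x1=(0.1806, 0.7049, -1.5427) x2=(-0.3082, -0.0315, 0.0610)
step 24: x0=(1.4569, -0.0565, 0.8596) x1=(0.1716, 0.6665, -1.5344) x2=(-0.2574, -0.0301, 0.1020)
step 25: x0=(1.4153, -0.0717, 0.8066) x1=(0.1630, 0.6277, -1.5249) x2=(-0.2060, -0.0285, 0.1428)
step 26: x0=(1.3727, -0.0865, 0.7521) x1=(0.1548, 0.5885, -1.5144) x2=(-0.1540, -0.0267, 0.1832)
step 27: x0=(1.3292, -0.1009, 0.6962) x1=(0.1470, 0.5490, -1.5028) x2=(-0.1018, -0.0248, 0.2232)
step 28: x0=(1.2851, -0.1149, 0.6390) x1=(0.1396, 0.5092, -1.4903) x2=(-0.0496, -0.0226, 0.2626)
step 29: x0=(1.2406, -0.1286, 0.5808) x1=(0.1325, 0.4691, -1.4768) x2=(0.0025, -0.0203, 0.3014)
step 30: x0=(1.1959, -0.1420, 0.5215) x1=(0.1257, 0.4288, -1.4625) x2=(0.0540, -0.0178, 0.3396)
step 31: x0=(1.1512, -0.1552, 0.4615) x1=(0.1193, 0.3883, -1.4473) x2=(0.1049, -0.0150, 0.3770)
step 32: x0=(1.1067, -0.1683, 0.4006) x1=(0.1131, 0.3475, -1.4313) x2=(0.1549, -0.0120, 0.4137)
step 33: x0=(1.0626, -0.1813, 0.3390) x1=(0.1071, 0.3066, -1.4146) x2=(0.2038, -0.0087, 0.4499)
step 34: x0=(1.0191, -0.1942, 0.2767) x1=(0.1014, 0.2655, -1.3973) x2=(0.2514, -0.0050, 0.4855)
step 35: x0=(0.9762, -0.2073, 0.2136) x1=(0.0958, 0.2243, -1.3793) x2=(0.2977, -0.0010, 0.5208)
step 36: x0=(0.9341, -0.2206, 0.1497) x1=(0.0905, 0.1830, -1.3608) x2=(0.3426, 0.0036, 0.5559)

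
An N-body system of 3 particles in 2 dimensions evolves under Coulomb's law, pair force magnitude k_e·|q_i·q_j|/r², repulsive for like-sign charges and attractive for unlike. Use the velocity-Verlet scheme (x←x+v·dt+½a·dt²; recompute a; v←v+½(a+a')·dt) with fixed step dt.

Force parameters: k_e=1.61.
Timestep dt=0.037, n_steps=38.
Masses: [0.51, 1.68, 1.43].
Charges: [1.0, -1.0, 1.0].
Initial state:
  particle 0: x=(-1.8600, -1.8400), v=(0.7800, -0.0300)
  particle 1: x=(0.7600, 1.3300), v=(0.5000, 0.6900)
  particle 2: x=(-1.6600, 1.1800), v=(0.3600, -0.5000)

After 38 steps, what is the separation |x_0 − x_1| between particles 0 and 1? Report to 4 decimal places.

step 0: x0=(-1.8600, -1.8400) x1=(0.7600, 1.3300) x2=(-1.6600, 1.1800)
step 1: x0=(-1.8311, -1.8412) x1=(0.7784, 1.3555) x2=(-1.6465, 1.1616)
step 2: x0=(-1.8020, -1.8428) x1=(0.7965, 1.3809) x2=(-1.6328, 1.1434)
step 3: x0=(-1.7728, -1.8446) x1=(0.8143, 1.4062) x2=(-1.6188, 1.1254)
step 4: x0=(-1.7435, -1.8467) x1=(0.8318, 1.4315) x2=(-1.6046, 1.1075)
step 5: x0=(-1.7141, -1.8491) x1=(0.8491, 1.4567) x2=(-1.5900, 1.0899)
step 6: x0=(-1.6845, -1.8518) x1=(0.8662, 1.4817) x2=(-1.5753, 1.0725)
step 7: x0=(-1.6548, -1.8548) x1=(0.8830, 1.5067) x2=(-1.5602, 1.0554)
step 8: x0=(-1.6249, -1.8581) x1=(0.8995, 1.5316) x2=(-1.5450, 1.0384)
step 9: x0=(-1.5950, -1.8618) x1=(0.9158, 1.5564) x2=(-1.5294, 1.0217)
step 10: x0=(-1.5649, -1.8658) x1=(0.9318, 1.5810) x2=(-1.5136, 1.0052)
step 11: x0=(-1.5346, -1.8701) x1=(0.9476, 1.6056) x2=(-1.4976, 0.9890)
step 12: x0=(-1.5043, -1.8747) x1=(0.9632, 1.6301) x2=(-1.4814, 0.9730)
step 13: x0=(-1.4738, -1.8797) x1=(0.9785, 1.6544) x2=(-1.4649, 0.9573)
step 14: x0=(-1.4432, -1.8850) x1=(0.9935, 1.6786) x2=(-1.4482, 0.9418)
step 15: x0=(-1.4124, -1.8907) x1=(1.0084, 1.7028) x2=(-1.4312, 0.9266)
step 16: x0=(-1.3815, -1.8968) x1=(1.0230, 1.7268) x2=(-1.4141, 0.9117)
step 17: x0=(-1.3505, -1.9031) x1=(1.0374, 1.7506) x2=(-1.3967, 0.8970)
step 18: x0=(-1.3193, -1.9099) x1=(1.0515, 1.7744) x2=(-1.3791, 0.8826)
step 19: x0=(-1.2880, -1.9170) x1=(1.0655, 1.7980) x2=(-1.3613, 0.8685)
step 20: x0=(-1.2566, -1.9245) x1=(1.0792, 1.8215) x2=(-1.3432, 0.8546)
step 21: x0=(-1.2251, -1.9324) x1=(1.0927, 1.8449) x2=(-1.3250, 0.8411)
step 22: x0=(-1.1934, -1.9406) x1=(1.1060, 1.8681) x2=(-1.3066, 0.8278)
step 23: x0=(-1.1615, -1.9492) x1=(1.1191, 1.8913) x2=(-1.2880, 0.8148)
step 24: x0=(-1.1296, -1.9582) x1=(1.1319, 1.9142) x2=(-1.2691, 0.8021)
step 25: x0=(-1.0975, -1.9675) x1=(1.1446, 1.9371) x2=(-1.2501, 0.7897)
step 26: x0=(-1.0652, -1.9773) x1=(1.1571, 1.9598) x2=(-1.2309, 0.7776)
step 27: x0=(-1.0329, -1.9874) x1=(1.1694, 1.9824) x2=(-1.2116, 0.7658)
step 28: x0=(-1.0003, -1.9979) x1=(1.1815, 2.0048) x2=(-1.1920, 0.7543)
step 29: x0=(-0.9677, -2.0088) x1=(1.1934, 2.0271) x2=(-1.1723, 0.7431)
step 30: x0=(-0.9349, -2.0201) x1=(1.2051, 2.0492) x2=(-1.1524, 0.7322)
step 31: x0=(-0.9020, -2.0317) x1=(1.2166, 2.0712) x2=(-1.1323, 0.7216)
step 32: x0=(-0.8689, -2.0438) x1=(1.2279, 2.0931) x2=(-1.1121, 0.7113)
step 33: x0=(-0.8357, -2.0562) x1=(1.2391, 2.1148) x2=(-1.0917, 0.7013)
step 34: x0=(-0.8023, -2.0690) x1=(1.2500, 2.1364) x2=(-1.0711, 0.6916)
step 35: x0=(-0.7688, -2.0822) x1=(1.2608, 2.1578) x2=(-1.0504, 0.6823)
step 36: x0=(-0.7352, -2.0958) x1=(1.2715, 2.1791) x2=(-1.0296, 0.6732)
step 37: x0=(-0.7014, -2.1097) x1=(1.2819, 2.2002) x2=(-1.0085, 0.6644)
step 38: x0=(-0.6675, -2.1240) x1=(1.2922, 2.2212) x2=(-0.9874, 0.6560)

4.7667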